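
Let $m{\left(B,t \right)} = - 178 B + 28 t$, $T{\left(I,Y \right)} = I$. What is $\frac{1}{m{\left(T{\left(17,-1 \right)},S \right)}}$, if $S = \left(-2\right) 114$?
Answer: $- \frac{1}{9410} \approx -0.00010627$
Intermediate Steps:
$S = -228$
$\frac{1}{m{\left(T{\left(17,-1 \right)},S \right)}} = \frac{1}{\left(-178\right) 17 + 28 \left(-228\right)} = \frac{1}{-3026 - 6384} = \frac{1}{-9410} = - \frac{1}{9410}$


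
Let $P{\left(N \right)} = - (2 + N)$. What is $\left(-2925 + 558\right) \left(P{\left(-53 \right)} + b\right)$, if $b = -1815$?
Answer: $4175388$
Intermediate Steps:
$P{\left(N \right)} = -2 - N$
$\left(-2925 + 558\right) \left(P{\left(-53 \right)} + b\right) = \left(-2925 + 558\right) \left(\left(-2 - -53\right) - 1815\right) = - 2367 \left(\left(-2 + 53\right) - 1815\right) = - 2367 \left(51 - 1815\right) = \left(-2367\right) \left(-1764\right) = 4175388$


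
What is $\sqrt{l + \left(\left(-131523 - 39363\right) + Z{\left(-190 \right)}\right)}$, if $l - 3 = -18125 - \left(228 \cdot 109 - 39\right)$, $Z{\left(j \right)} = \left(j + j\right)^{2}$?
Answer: $i \sqrt{69421} \approx 263.48 i$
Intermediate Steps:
$Z{\left(j \right)} = 4 j^{2}$ ($Z{\left(j \right)} = \left(2 j\right)^{2} = 4 j^{2}$)
$l = -42935$ ($l = 3 - \left(18086 + 24852\right) = 3 - 42938 = -42935$)
$\sqrt{l + \left(\left(-131523 - 39363\right) + Z{\left(-190 \right)}\right)} = \sqrt{-42935 + \left(\left(-131523 - 39363\right) + 4 \left(-190\right)^{2}\right)} = \sqrt{-42935 + \left(-170886 + 4 \cdot 36100\right)} = \sqrt{-42935 + \left(-170886 + 144400\right)} = \sqrt{-42935 - 26486} = \sqrt{-69421} = i \sqrt{69421}$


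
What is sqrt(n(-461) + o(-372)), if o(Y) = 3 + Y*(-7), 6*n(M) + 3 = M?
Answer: sqrt(22767)/3 ≈ 50.296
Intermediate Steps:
n(M) = -1/2 + M/6
o(Y) = 3 - 7*Y
sqrt(n(-461) + o(-372)) = sqrt((-1/2 + (1/6)*(-461)) + (3 - 7*(-372))) = sqrt((-1/2 - 461/6) + (3 + 2604)) = sqrt(-232/3 + 2607) = sqrt(7589/3) = sqrt(22767)/3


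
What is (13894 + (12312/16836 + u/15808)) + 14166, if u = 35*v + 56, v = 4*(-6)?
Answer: 38896706781/1386164 ≈ 28061.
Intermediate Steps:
v = -24
u = -784 (u = 35*(-24) + 56 = -840 + 56 = -784)
(13894 + (12312/16836 + u/15808)) + 14166 = (13894 + (12312/16836 - 784/15808)) + 14166 = (13894 + (12312*(1/16836) - 784*1/15808)) + 14166 = (13894 + (1026/1403 - 49/988)) + 14166 = (13894 + 944941/1386164) + 14166 = 19260307557/1386164 + 14166 = 38896706781/1386164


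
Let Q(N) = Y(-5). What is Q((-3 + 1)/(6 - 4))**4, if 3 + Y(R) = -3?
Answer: 1296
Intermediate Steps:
Y(R) = -6 (Y(R) = -3 - 3 = -6)
Q(N) = -6
Q((-3 + 1)/(6 - 4))**4 = (-6)**4 = 1296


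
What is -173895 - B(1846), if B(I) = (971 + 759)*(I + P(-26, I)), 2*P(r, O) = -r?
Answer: -3389965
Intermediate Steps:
P(r, O) = -r/2 (P(r, O) = (-r)/2 = -r/2)
B(I) = 22490 + 1730*I (B(I) = (971 + 759)*(I - 1/2*(-26)) = 1730*(I + 13) = 1730*(13 + I) = 22490 + 1730*I)
-173895 - B(1846) = -173895 - (22490 + 1730*1846) = -173895 - (22490 + 3193580) = -173895 - 1*3216070 = -173895 - 3216070 = -3389965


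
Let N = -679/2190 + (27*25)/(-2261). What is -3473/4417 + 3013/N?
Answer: -65908310117227/13310492573 ≈ -4951.6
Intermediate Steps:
N = -3013469/4951590 (N = -679*1/2190 + 675*(-1/2261) = -679/2190 - 675/2261 = -3013469/4951590 ≈ -0.60859)
-3473/4417 + 3013/N = -3473/4417 + 3013/(-3013469/4951590) = -3473*1/4417 + 3013*(-4951590/3013469) = -3473/4417 - 14919140670/3013469 = -65908310117227/13310492573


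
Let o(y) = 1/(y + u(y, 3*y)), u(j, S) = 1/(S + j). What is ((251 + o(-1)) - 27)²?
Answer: 1245456/25 ≈ 49818.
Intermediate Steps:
o(y) = 1/(y + 1/(4*y)) (o(y) = 1/(y + 1/(3*y + y)) = 1/(y + 1/(4*y)))
((251 + o(-1)) - 27)² = ((251 + 4*(-1)/(1 + 4*(-1)²)) - 27)² = ((251 + 4*(-1)/(1 + 4*1)) - 27)² = ((251 + 4*(-1)/(1 + 4)) - 27)² = ((251 + 4*(-1)/5) - 27)² = ((251 + 4*(-1)*(⅕)) - 27)² = ((251 - ⅘) - 27)² = (1251/5 - 27)² = (1116/5)² = 1245456/25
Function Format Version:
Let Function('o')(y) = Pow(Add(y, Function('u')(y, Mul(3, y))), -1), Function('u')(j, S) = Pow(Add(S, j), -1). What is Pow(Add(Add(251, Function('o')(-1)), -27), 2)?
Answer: Rational(1245456, 25) ≈ 49818.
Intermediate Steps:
Function('o')(y) = Pow(Add(y, Mul(Rational(1, 4), Pow(y, -1))), -1) (Function('o')(y) = Pow(Add(y, Pow(Add(Mul(3, y), y), -1)), -1) = Pow(Add(y, Pow(Mul(4, y), -1)), -1) = Pow(Add(y, Mul(Rational(1, 4), Pow(y, -1))), -1))
Pow(Add(Add(251, Function('o')(-1)), -27), 2) = Pow(Add(Add(251, Mul(4, -1, Pow(Add(1, Mul(4, Pow(-1, 2))), -1))), -27), 2) = Pow(Add(Add(251, Mul(4, -1, Pow(Add(1, Mul(4, 1)), -1))), -27), 2) = Pow(Add(Add(251, Mul(4, -1, Pow(Add(1, 4), -1))), -27), 2) = Pow(Add(Add(251, Mul(4, -1, Pow(5, -1))), -27), 2) = Pow(Add(Add(251, Mul(4, -1, Rational(1, 5))), -27), 2) = Pow(Add(Add(251, Rational(-4, 5)), -27), 2) = Pow(Add(Rational(1251, 5), -27), 2) = Pow(Rational(1116, 5), 2) = Rational(1245456, 25)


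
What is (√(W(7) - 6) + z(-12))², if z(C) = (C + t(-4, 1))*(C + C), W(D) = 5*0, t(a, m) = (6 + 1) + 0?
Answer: 14394 + 240*I*√6 ≈ 14394.0 + 587.88*I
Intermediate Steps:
t(a, m) = 7 (t(a, m) = 7 + 0 = 7)
W(D) = 0
z(C) = 2*C*(7 + C) (z(C) = (C + 7)*(C + C) = (7 + C)*(2*C) = 2*C*(7 + C))
(√(W(7) - 6) + z(-12))² = (√(0 - 6) + 2*(-12)*(7 - 12))² = (√(-6) + 2*(-12)*(-5))² = (I*√6 + 120)² = (120 + I*√6)²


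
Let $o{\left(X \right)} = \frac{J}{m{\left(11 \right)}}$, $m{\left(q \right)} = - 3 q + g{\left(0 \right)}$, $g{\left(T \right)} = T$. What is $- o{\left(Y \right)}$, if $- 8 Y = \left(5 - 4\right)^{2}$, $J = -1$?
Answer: $- \frac{1}{33} \approx -0.030303$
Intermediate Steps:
$m{\left(q \right)} = - 3 q$ ($m{\left(q \right)} = - 3 q + 0 = - 3 q$)
$Y = - \frac{1}{8}$ ($Y = - \frac{\left(5 - 4\right)^{2}}{8} = - \frac{1^{2}}{8} = \left(- \frac{1}{8}\right) 1 = - \frac{1}{8} \approx -0.125$)
$o{\left(X \right)} = \frac{1}{33}$ ($o{\left(X \right)} = - \frac{1}{\left(-3\right) 11} = - \frac{1}{-33} = \left(-1\right) \left(- \frac{1}{33}\right) = \frac{1}{33}$)
$- o{\left(Y \right)} = \left(-1\right) \frac{1}{33} = - \frac{1}{33}$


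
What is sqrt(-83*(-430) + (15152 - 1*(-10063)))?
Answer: sqrt(60905) ≈ 246.79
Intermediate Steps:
sqrt(-83*(-430) + (15152 - 1*(-10063))) = sqrt(35690 + (15152 + 10063)) = sqrt(35690 + 25215) = sqrt(60905)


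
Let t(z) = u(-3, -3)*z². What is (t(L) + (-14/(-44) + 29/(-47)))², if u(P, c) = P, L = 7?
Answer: 23197422249/1069156 ≈ 21697.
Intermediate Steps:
t(z) = -3*z²
(t(L) + (-14/(-44) + 29/(-47)))² = (-3*7² + (-14/(-44) + 29/(-47)))² = (-3*49 + (-14*(-1/44) + 29*(-1/47)))² = (-147 + (7/22 - 29/47))² = (-147 - 309/1034)² = (-152307/1034)² = 23197422249/1069156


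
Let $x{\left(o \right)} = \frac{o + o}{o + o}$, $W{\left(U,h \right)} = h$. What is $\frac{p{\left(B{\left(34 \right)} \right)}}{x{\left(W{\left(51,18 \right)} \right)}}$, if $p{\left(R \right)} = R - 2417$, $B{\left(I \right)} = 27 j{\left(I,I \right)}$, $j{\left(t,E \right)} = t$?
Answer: $-1499$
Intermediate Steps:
$B{\left(I \right)} = 27 I$
$p{\left(R \right)} = -2417 + R$
$x{\left(o \right)} = 1$ ($x{\left(o \right)} = \frac{2 o}{2 o} = 2 o \frac{1}{2 o} = 1$)
$\frac{p{\left(B{\left(34 \right)} \right)}}{x{\left(W{\left(51,18 \right)} \right)}} = \frac{-2417 + 27 \cdot 34}{1} = \left(-2417 + 918\right) 1 = \left(-1499\right) 1 = -1499$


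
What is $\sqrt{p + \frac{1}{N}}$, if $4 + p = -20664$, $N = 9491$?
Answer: $\frac{i \sqrt{1861754436617}}{9491} \approx 143.76 i$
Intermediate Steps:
$p = -20668$ ($p = -4 - 20664 = -20668$)
$\sqrt{p + \frac{1}{N}} = \sqrt{-20668 + \frac{1}{9491}} = \sqrt{- \frac{196159987}{9491}} = \frac{i \sqrt{1861754436617}}{9491}$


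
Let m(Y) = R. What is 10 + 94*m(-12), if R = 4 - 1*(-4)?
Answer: 762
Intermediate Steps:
R = 8 (R = 4 + 4 = 8)
m(Y) = 8
10 + 94*m(-12) = 10 + 94*8 = 10 + 752 = 762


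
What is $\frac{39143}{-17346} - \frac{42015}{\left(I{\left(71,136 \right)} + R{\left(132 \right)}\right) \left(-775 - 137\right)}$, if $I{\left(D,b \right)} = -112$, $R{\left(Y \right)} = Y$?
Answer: $\frac{494129}{10546368} \approx 0.046853$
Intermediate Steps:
$\frac{39143}{-17346} - \frac{42015}{\left(I{\left(71,136 \right)} + R{\left(132 \right)}\right) \left(-775 - 137\right)} = \frac{39143}{-17346} - \frac{42015}{\left(-112 + 132\right) \left(-775 - 137\right)} = 39143 \left(- \frac{1}{17346}\right) - \frac{42015}{20 \left(-912\right)} = - \frac{39143}{17346} - \frac{42015}{-18240} = - \frac{39143}{17346} - - \frac{2801}{1216} = - \frac{39143}{17346} + \frac{2801}{1216} = \frac{494129}{10546368}$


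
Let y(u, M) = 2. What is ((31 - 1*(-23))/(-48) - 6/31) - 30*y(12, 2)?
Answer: -15207/248 ≈ -61.319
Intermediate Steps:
((31 - 1*(-23))/(-48) - 6/31) - 30*y(12, 2) = ((31 - 1*(-23))/(-48) - 6/31) - 30*2 = ((31 + 23)*(-1/48) - 6*1/31) - 60 = (54*(-1/48) - 6/31) - 60 = (-9/8 - 6/31) - 60 = -327/248 - 60 = -15207/248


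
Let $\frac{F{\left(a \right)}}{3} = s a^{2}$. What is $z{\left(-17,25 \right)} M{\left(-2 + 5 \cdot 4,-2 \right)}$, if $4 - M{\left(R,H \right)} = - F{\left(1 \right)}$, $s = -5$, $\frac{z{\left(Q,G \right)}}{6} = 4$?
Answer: $-264$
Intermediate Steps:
$z{\left(Q,G \right)} = 24$ ($z{\left(Q,G \right)} = 6 \cdot 4 = 24$)
$F{\left(a \right)} = - 15 a^{2}$ ($F{\left(a \right)} = 3 \left(- 5 a^{2}\right) = - 15 a^{2}$)
$M{\left(R,H \right)} = -11$ ($M{\left(R,H \right)} = 4 - - \left(-15\right) 1^{2} = 4 - - \left(-15\right) 1 = 4 - \left(-1\right) \left(-15\right) = 4 - 15 = -11$)
$z{\left(-17,25 \right)} M{\left(-2 + 5 \cdot 4,-2 \right)} = 24 \left(-11\right) = -264$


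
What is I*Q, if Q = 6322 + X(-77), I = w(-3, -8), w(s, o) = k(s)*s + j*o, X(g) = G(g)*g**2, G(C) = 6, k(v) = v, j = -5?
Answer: 2052904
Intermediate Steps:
X(g) = 6*g**2
w(s, o) = s**2 - 5*o (w(s, o) = s*s - 5*o = s**2 - 5*o)
I = 49 (I = (-3)**2 - 5*(-8) = 9 + 40 = 49)
Q = 41896 (Q = 6322 + 6*(-77)**2 = 6322 + 6*5929 = 6322 + 35574 = 41896)
I*Q = 49*41896 = 2052904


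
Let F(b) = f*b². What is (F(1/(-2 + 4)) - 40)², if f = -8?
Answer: 1764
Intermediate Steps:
F(b) = -8*b²
(F(1/(-2 + 4)) - 40)² = (-8/(-2 + 4)² - 40)² = (-8*(1/2)² - 40)² = (-8*(½)² - 40)² = (-8*¼ - 40)² = (-2 - 40)² = (-42)² = 1764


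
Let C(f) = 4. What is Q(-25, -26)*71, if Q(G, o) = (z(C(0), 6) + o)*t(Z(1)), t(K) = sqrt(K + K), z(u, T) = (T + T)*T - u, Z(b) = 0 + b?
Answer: 2982*sqrt(2) ≈ 4217.2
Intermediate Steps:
Z(b) = b
z(u, T) = -u + 2*T**2 (z(u, T) = (2*T)*T - u = 2*T**2 - u = -u + 2*T**2)
t(K) = sqrt(2)*sqrt(K) (t(K) = sqrt(2*K) = sqrt(2)*sqrt(K))
Q(G, o) = sqrt(2)*(68 + o) (Q(G, o) = ((-1*4 + 2*6**2) + o)*(sqrt(2)*sqrt(1)) = ((-4 + 2*36) + o)*(sqrt(2)*1) = ((-4 + 72) + o)*sqrt(2) = (68 + o)*sqrt(2) = sqrt(2)*(68 + o))
Q(-25, -26)*71 = (sqrt(2)*(68 - 26))*71 = (sqrt(2)*42)*71 = (42*sqrt(2))*71 = 2982*sqrt(2)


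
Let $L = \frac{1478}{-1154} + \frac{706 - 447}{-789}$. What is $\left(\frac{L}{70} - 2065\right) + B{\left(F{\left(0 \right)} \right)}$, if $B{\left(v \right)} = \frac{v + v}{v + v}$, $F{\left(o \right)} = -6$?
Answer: $- \frac{32887842977}{15933855} \approx -2064.0$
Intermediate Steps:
$L = - \frac{732514}{455253}$ ($L = 1478 \left(- \frac{1}{1154}\right) + 259 \left(- \frac{1}{789}\right) = - \frac{739}{577} - \frac{259}{789} = - \frac{732514}{455253} \approx -1.609$)
$B{\left(v \right)} = 1$ ($B{\left(v \right)} = \frac{2 v}{2 v} = 2 v \frac{1}{2 v} = 1$)
$\left(\frac{L}{70} - 2065\right) + B{\left(F{\left(0 \right)} \right)} = \left(- \frac{732514}{455253 \cdot 70} - 2065\right) + 1 = \left(\left(- \frac{732514}{455253}\right) \frac{1}{70} - 2065\right) + 1 = \left(- \frac{366257}{15933855} - 2065\right) + 1 = - \frac{32903776832}{15933855} + 1 = - \frac{32887842977}{15933855}$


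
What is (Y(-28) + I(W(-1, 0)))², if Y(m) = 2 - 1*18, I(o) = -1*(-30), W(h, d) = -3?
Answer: 196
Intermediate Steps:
I(o) = 30
Y(m) = -16 (Y(m) = 2 - 18 = -16)
(Y(-28) + I(W(-1, 0)))² = (-16 + 30)² = 14² = 196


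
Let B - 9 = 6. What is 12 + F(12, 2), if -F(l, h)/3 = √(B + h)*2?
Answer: 12 - 6*√17 ≈ -12.739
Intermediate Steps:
B = 15 (B = 9 + 6 = 15)
F(l, h) = -6*√(15 + h) (F(l, h) = -3*√(15 + h)*2 = -6*√(15 + h))
12 + F(12, 2) = 12 - 6*√(15 + 2) = 12 - 6*√17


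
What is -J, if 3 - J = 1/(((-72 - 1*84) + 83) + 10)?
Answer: -190/63 ≈ -3.0159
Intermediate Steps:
J = 190/63 (J = 3 - 1/(((-72 - 1*84) + 83) + 10) = 3 - 1/(((-72 - 84) + 83) + 10) = 3 - 1/((-156 + 83) + 10) = 3 - 1/(-73 + 10) = 3 - 1/(-63) = 3 - 1*(-1/63) = 3 + 1/63 = 190/63 ≈ 3.0159)
-J = -1*190/63 = -190/63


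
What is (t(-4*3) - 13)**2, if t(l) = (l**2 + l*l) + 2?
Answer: 76729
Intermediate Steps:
t(l) = 2 + 2*l**2 (t(l) = (l**2 + l**2) + 2 = 2*l**2 + 2 = 2 + 2*l**2)
(t(-4*3) - 13)**2 = ((2 + 2*(-4*3)**2) - 13)**2 = ((2 + 2*(-12)**2) - 13)**2 = ((2 + 2*144) - 13)**2 = ((2 + 288) - 13)**2 = (290 - 13)**2 = 277**2 = 76729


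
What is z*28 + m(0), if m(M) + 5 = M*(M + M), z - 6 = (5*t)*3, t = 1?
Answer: 583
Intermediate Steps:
z = 21 (z = 6 + (5*1)*3 = 6 + 5*3 = 6 + 15 = 21)
m(M) = -5 + 2*M² (m(M) = -5 + M*(M + M) = -5 + M*(2*M) = -5 + 2*M²)
z*28 + m(0) = 21*28 + (-5 + 2*0²) = 588 + (-5 + 2*0) = 588 + (-5 + 0) = 588 - 5 = 583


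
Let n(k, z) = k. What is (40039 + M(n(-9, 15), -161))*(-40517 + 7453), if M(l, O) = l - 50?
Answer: -1321898720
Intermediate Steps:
M(l, O) = -50 + l
(40039 + M(n(-9, 15), -161))*(-40517 + 7453) = (40039 + (-50 - 9))*(-40517 + 7453) = (40039 - 59)*(-33064) = 39980*(-33064) = -1321898720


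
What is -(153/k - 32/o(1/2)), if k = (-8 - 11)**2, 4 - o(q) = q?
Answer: 22033/2527 ≈ 8.7190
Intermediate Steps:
o(q) = 4 - q
k = 361 (k = (-19)**2 = 361)
-(153/k - 32/o(1/2)) = -(153/361 - 32/(4 - 1/2)) = -(153/361 - 32/7/2) = -(153/361 - 32*2/7) = -(153/361 - 64/7) = -1*(-22033/2527) = 22033/2527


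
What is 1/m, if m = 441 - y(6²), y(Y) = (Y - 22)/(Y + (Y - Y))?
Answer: 18/7931 ≈ 0.0022696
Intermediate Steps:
y(Y) = (-22 + Y)/Y (y(Y) = (-22 + Y)/(Y + 0) = (-22 + Y)/Y)
m = 7931/18 (m = 441 - (-22 + 6²)/(6²) = 441 - (-22 + 36)/36 = 441 - 14/36 = 441 - 1*7/18 = 441 - 7/18 = 7931/18 ≈ 440.61)
1/m = 1/(7931/18) = 18/7931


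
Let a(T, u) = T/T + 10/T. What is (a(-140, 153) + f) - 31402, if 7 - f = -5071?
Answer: -368523/14 ≈ -26323.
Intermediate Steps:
f = 5078 (f = 7 - 1*(-5071) = 7 + 5071 = 5078)
a(T, u) = 1 + 10/T
(a(-140, 153) + f) - 31402 = ((10 - 140)/(-140) + 5078) - 31402 = (-1/140*(-130) + 5078) - 31402 = (13/14 + 5078) - 31402 = 71105/14 - 31402 = -368523/14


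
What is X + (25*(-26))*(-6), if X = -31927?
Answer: -28027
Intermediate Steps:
X + (25*(-26))*(-6) = -31927 + (25*(-26))*(-6) = -31927 - 650*(-6) = -31927 + 3900 = -28027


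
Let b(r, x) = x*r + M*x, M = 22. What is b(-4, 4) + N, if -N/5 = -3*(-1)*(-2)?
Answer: 102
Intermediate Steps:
b(r, x) = 22*x + r*x (b(r, x) = x*r + 22*x = r*x + 22*x = 22*x + r*x)
N = 30 (N = -5*(-3*(-1))*(-2) = -15*(-2) = -5*(-6) = 30)
b(-4, 4) + N = 4*(22 - 4) + 30 = 4*18 + 30 = 72 + 30 = 102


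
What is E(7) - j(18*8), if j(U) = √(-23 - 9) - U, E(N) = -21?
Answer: 123 - 4*I*√2 ≈ 123.0 - 5.6569*I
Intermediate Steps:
j(U) = -U + 4*I*√2 (j(U) = √(-32) - U = 4*I*√2 - U = -U + 4*I*√2)
E(7) - j(18*8) = -21 - (-18*8 + 4*I*√2) = -21 - (-1*144 + 4*I*√2) = -21 - (-144 + 4*I*√2) = -21 + (144 - 4*I*√2) = 123 - 4*I*√2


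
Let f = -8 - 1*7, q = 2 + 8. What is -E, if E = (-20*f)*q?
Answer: -3000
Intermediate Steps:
q = 10
f = -15 (f = -8 - 7 = -15)
E = 3000 (E = -20*(-15)*10 = 300*10 = 3000)
-E = -1*3000 = -3000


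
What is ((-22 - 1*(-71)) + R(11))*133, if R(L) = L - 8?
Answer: 6916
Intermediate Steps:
R(L) = -8 + L
((-22 - 1*(-71)) + R(11))*133 = ((-22 - 1*(-71)) + (-8 + 11))*133 = ((-22 + 71) + 3)*133 = (49 + 3)*133 = 52*133 = 6916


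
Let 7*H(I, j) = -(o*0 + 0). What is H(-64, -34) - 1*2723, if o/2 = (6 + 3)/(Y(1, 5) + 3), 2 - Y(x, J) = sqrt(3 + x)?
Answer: -2723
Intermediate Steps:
Y(x, J) = 2 - sqrt(3 + x)
o = 6 (o = 2*((6 + 3)/((2 - sqrt(3 + 1)) + 3)) = 2*(9/((2 - sqrt(4)) + 3)) = 2*(9/((2 - 1*2) + 3)) = 2*(9/((2 - 2) + 3)) = 2*(9/(0 + 3)) = 2*(9/3) = 2*(9*(1/3)) = 2*3 = 6)
H(I, j) = 0 (H(I, j) = (-(6*0 + 0))/7 = (-(0 + 0))/7 = (-1*0)/7 = (1/7)*0 = 0)
H(-64, -34) - 1*2723 = 0 - 1*2723 = 0 - 2723 = -2723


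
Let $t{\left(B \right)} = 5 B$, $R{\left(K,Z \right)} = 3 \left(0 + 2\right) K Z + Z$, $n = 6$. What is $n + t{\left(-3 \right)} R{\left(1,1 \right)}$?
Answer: $-99$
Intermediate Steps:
$R{\left(K,Z \right)} = Z + 6 K Z$ ($R{\left(K,Z \right)} = 3 \cdot 2 K Z + Z = 6 K Z + Z = Z + 6 K Z$)
$n + t{\left(-3 \right)} R{\left(1,1 \right)} = 6 + 5 \left(-3\right) 1 \left(1 + 6 \cdot 1\right) = 6 - 15 \cdot 1 \left(1 + 6\right) = 6 - 15 \cdot 1 \cdot 7 = 6 - 105 = -99$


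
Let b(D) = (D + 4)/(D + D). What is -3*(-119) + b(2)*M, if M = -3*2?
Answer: 348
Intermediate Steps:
b(D) = (4 + D)/(2*D) (b(D) = (4 + D)/((2*D)) = (4 + D)*(1/(2*D)) = (4 + D)/(2*D))
M = -6
-3*(-119) + b(2)*M = -3*(-119) + ((½)*(4 + 2)/2)*(-6) = 357 + ((½)*(½)*6)*(-6) = 357 + (3/2)*(-6) = 357 - 9 = 348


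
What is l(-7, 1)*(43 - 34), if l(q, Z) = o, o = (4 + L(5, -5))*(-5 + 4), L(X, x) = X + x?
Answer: -36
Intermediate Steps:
o = -4 (o = (4 + (5 - 5))*(-5 + 4) = (4 + 0)*(-1) = 4*(-1) = -4)
l(q, Z) = -4
l(-7, 1)*(43 - 34) = -4*(43 - 34) = -4*9 = -36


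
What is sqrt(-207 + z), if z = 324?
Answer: 3*sqrt(13) ≈ 10.817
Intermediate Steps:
sqrt(-207 + z) = sqrt(-207 + 324) = sqrt(117) = 3*sqrt(13)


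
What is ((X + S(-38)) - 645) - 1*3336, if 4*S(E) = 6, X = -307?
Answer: -8573/2 ≈ -4286.5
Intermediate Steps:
S(E) = 3/2 (S(E) = (1/4)*6 = 3/2)
((X + S(-38)) - 645) - 1*3336 = ((-307 + 3/2) - 645) - 1*3336 = (-611/2 - 645) - 3336 = -1901/2 - 3336 = -8573/2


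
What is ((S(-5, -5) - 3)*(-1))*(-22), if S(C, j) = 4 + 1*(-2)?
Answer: -22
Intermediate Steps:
S(C, j) = 2 (S(C, j) = 4 - 2 = 2)
((S(-5, -5) - 3)*(-1))*(-22) = ((2 - 3)*(-1))*(-22) = -1*(-1)*(-22) = 1*(-22) = -22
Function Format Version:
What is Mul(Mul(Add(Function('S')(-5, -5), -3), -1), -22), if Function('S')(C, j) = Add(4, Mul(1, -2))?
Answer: -22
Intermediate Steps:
Function('S')(C, j) = 2 (Function('S')(C, j) = Add(4, -2) = 2)
Mul(Mul(Add(Function('S')(-5, -5), -3), -1), -22) = Mul(Mul(Add(2, -3), -1), -22) = Mul(Mul(-1, -1), -22) = Mul(1, -22) = -22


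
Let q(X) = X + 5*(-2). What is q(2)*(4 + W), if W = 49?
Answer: -424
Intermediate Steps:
q(X) = -10 + X (q(X) = X - 10 = -10 + X)
q(2)*(4 + W) = (-10 + 2)*(4 + 49) = -8*53 = -424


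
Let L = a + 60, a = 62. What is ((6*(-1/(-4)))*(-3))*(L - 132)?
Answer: 45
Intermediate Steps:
L = 122 (L = 62 + 60 = 122)
((6*(-1/(-4)))*(-3))*(L - 132) = ((6*(-1/(-4)))*(-3))*(122 - 132) = ((6*(-1*(-¼)))*(-3))*(-10) = ((6*(¼))*(-3))*(-10) = ((3/2)*(-3))*(-10) = -9/2*(-10) = 45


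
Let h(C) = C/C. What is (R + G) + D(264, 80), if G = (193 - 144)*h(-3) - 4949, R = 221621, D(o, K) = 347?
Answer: 217068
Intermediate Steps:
h(C) = 1
G = -4900 (G = (193 - 144)*1 - 4949 = 49*1 - 4949 = 49 - 4949 = -4900)
(R + G) + D(264, 80) = (221621 - 4900) + 347 = 216721 + 347 = 217068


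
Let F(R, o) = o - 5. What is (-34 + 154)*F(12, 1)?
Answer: -480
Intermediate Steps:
F(R, o) = -5 + o
(-34 + 154)*F(12, 1) = (-34 + 154)*(-5 + 1) = 120*(-4) = -480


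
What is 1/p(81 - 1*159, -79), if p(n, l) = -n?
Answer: 1/78 ≈ 0.012821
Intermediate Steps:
1/p(81 - 1*159, -79) = 1/(-(81 - 1*159)) = 1/(-(81 - 159)) = 1/(-1*(-78)) = 1/78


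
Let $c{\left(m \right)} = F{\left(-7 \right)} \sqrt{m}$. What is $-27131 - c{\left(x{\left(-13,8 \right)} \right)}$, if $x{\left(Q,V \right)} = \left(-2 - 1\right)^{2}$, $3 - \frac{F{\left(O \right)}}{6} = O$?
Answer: $-27311$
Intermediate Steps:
$F{\left(O \right)} = 18 - 6 O$
$x{\left(Q,V \right)} = 9$ ($x{\left(Q,V \right)} = \left(-3\right)^{2} = 9$)
$c{\left(m \right)} = 60 \sqrt{m}$ ($c{\left(m \right)} = \left(18 - -42\right) \sqrt{m} = \left(18 + 42\right) \sqrt{m} = 60 \sqrt{m}$)
$-27131 - c{\left(x{\left(-13,8 \right)} \right)} = -27131 - 60 \sqrt{9} = -27131 - 60 \cdot 3 = -27131 - 180 = -27311$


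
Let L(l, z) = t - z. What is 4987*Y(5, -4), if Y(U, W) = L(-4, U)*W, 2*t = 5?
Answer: 49870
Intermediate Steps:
t = 5/2 (t = (½)*5 = 5/2 ≈ 2.5000)
L(l, z) = 5/2 - z
Y(U, W) = W*(5/2 - U) (Y(U, W) = (5/2 - U)*W = W*(5/2 - U))
4987*Y(5, -4) = 4987*((½)*(-4)*(5 - 2*5)) = 4987*((½)*(-4)*(5 - 10)) = 4987*((½)*(-4)*(-5)) = 4987*10 = 49870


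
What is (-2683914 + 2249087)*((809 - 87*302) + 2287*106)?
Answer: -94338761439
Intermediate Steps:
(-2683914 + 2249087)*((809 - 87*302) + 2287*106) = -434827*((809 - 26274) + 242422) = -434827*(-25465 + 242422) = -434827*216957 = -94338761439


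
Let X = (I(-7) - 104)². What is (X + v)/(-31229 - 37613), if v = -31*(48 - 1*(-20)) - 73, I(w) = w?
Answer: -5070/34421 ≈ -0.14729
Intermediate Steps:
v = -2181 (v = -31*(48 + 20) - 73 = -31*68 - 73 = -2108 - 73 = -2181)
X = 12321 (X = (-7 - 104)² = (-111)² = 12321)
(X + v)/(-31229 - 37613) = (12321 - 2181)/(-31229 - 37613) = 10140/(-68842) = 10140*(-1/68842) = -5070/34421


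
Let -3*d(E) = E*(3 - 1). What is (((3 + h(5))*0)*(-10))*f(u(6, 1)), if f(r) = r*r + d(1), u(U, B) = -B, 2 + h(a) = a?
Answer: 0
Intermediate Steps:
h(a) = -2 + a
d(E) = -2*E/3 (d(E) = -E*(3 - 1)/3 = -E*2/3 = -2*E/3)
f(r) = -2/3 + r**2 (f(r) = r*r - 2/3*1 = r**2 - 2/3 = -2/3 + r**2)
(((3 + h(5))*0)*(-10))*f(u(6, 1)) = (((3 + (-2 + 5))*0)*(-10))*(-2/3 + (-1*1)**2) = (((3 + 3)*0)*(-10))*(-2/3 + (-1)**2) = ((6*0)*(-10))*(-2/3 + 1) = (0*(-10))*(1/3) = 0*(1/3) = 0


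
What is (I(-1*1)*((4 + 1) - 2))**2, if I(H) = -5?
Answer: 225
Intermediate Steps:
(I(-1*1)*((4 + 1) - 2))**2 = (-5*((4 + 1) - 2))**2 = (-5*(5 - 2))**2 = (-5*3)**2 = (-15)**2 = 225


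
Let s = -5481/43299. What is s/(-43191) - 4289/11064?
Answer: -33007878719/85148503432 ≈ -0.38765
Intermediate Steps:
s = -609/4811 (s = -5481*1/43299 = -609/4811 ≈ -0.12659)
s/(-43191) - 4289/11064 = -609/4811/(-43191) - 4289/11064 = -609/4811*(-1/43191) - 4289*1/11064 = 203/69263967 - 4289/11064 = -33007878719/85148503432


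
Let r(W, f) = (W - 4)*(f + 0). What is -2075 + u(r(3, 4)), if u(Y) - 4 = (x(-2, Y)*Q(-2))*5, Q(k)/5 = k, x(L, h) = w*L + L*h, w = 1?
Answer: -2371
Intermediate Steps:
x(L, h) = L + L*h (x(L, h) = 1*L + L*h = L + L*h)
Q(k) = 5*k
r(W, f) = f*(-4 + W) (r(W, f) = (-4 + W)*f = f*(-4 + W))
u(Y) = 104 + 100*Y (u(Y) = 4 + ((-2*(1 + Y))*(5*(-2)))*5 = 4 + ((-2 - 2*Y)*(-10))*5 = 4 + (20 + 20*Y)*5 = 4 + (100 + 100*Y) = 104 + 100*Y)
-2075 + u(r(3, 4)) = -2075 + (104 + 100*(4*(-4 + 3))) = -2075 + (104 + 100*(4*(-1))) = -2075 + (104 + 100*(-4)) = -2075 + (104 - 400) = -2075 - 296 = -2371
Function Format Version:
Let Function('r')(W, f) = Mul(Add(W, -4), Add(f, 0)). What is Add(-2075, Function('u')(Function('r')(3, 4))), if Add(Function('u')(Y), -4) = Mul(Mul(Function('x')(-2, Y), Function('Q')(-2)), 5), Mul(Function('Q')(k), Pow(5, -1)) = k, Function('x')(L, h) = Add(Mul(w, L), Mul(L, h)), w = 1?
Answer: -2371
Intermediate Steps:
Function('x')(L, h) = Add(L, Mul(L, h)) (Function('x')(L, h) = Add(Mul(1, L), Mul(L, h)) = Add(L, Mul(L, h)))
Function('Q')(k) = Mul(5, k)
Function('r')(W, f) = Mul(f, Add(-4, W)) (Function('r')(W, f) = Mul(Add(-4, W), f) = Mul(f, Add(-4, W)))
Function('u')(Y) = Add(104, Mul(100, Y)) (Function('u')(Y) = Add(4, Mul(Mul(Mul(-2, Add(1, Y)), Mul(5, -2)), 5)) = Add(4, Mul(Mul(Add(-2, Mul(-2, Y)), -10), 5)) = Add(4, Mul(Add(20, Mul(20, Y)), 5)) = Add(4, Add(100, Mul(100, Y))) = Add(104, Mul(100, Y)))
Add(-2075, Function('u')(Function('r')(3, 4))) = Add(-2075, Add(104, Mul(100, Mul(4, Add(-4, 3))))) = Add(-2075, Add(104, Mul(100, Mul(4, -1)))) = Add(-2075, Add(104, Mul(100, -4))) = Add(-2075, Add(104, -400)) = Add(-2075, -296) = -2371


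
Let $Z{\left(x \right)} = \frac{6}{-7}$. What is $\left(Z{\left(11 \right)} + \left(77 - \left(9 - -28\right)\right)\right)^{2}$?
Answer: $\frac{75076}{49} \approx 1532.2$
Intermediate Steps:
$Z{\left(x \right)} = - \frac{6}{7}$ ($Z{\left(x \right)} = 6 \left(- \frac{1}{7}\right) = - \frac{6}{7}$)
$\left(Z{\left(11 \right)} + \left(77 - \left(9 - -28\right)\right)\right)^{2} = \left(- \frac{6}{7} + \left(77 - \left(9 - -28\right)\right)\right)^{2} = \left(- \frac{6}{7} + \left(77 - \left(9 + 28\right)\right)\right)^{2} = \left(- \frac{6}{7} + \left(77 - 37\right)\right)^{2} = \left(- \frac{6}{7} + 40\right)^{2} = \left(\frac{274}{7}\right)^{2} = \frac{75076}{49}$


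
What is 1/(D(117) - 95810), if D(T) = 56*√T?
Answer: -3685/353045738 - 42*√13/2294797297 ≈ -1.0504e-5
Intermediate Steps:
1/(D(117) - 95810) = 1/(56*√117 - 95810) = 1/(56*(3*√13) - 95810) = 1/(168*√13 - 95810) = 1/(-95810 + 168*√13)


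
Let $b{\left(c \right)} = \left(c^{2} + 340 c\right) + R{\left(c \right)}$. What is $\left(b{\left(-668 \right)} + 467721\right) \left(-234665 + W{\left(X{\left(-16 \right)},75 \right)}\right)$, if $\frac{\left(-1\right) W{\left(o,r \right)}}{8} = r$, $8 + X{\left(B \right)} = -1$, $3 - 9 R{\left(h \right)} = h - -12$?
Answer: $- \frac{1454427992260}{9} \approx -1.616 \cdot 10^{11}$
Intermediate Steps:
$R{\left(h \right)} = -1 - \frac{h}{9}$ ($R{\left(h \right)} = \frac{1}{3} - \frac{h - -12}{9} = \frac{1}{3} - \frac{h + 12}{9} = \frac{1}{3} - \frac{12 + h}{9} = \frac{1}{3} - \left(\frac{4}{3} + \frac{h}{9}\right) = -1 - \frac{h}{9}$)
$X{\left(B \right)} = -9$ ($X{\left(B \right)} = -8 - 1 = -9$)
$W{\left(o,r \right)} = - 8 r$
$b{\left(c \right)} = -1 + c^{2} + \frac{3059 c}{9}$ ($b{\left(c \right)} = \left(c^{2} + 340 c\right) - \left(1 + \frac{c}{9}\right) = -1 + c^{2} + \frac{3059 c}{9}$)
$\left(b{\left(-668 \right)} + 467721\right) \left(-234665 + W{\left(X{\left(-16 \right)},75 \right)}\right) = \left(\left(-1 + \left(-668\right)^{2} + \frac{3059}{9} \left(-668\right)\right) + 467721\right) \left(-234665 - 600\right) = \left(\left(-1 + 446224 - \frac{2043412}{9}\right) + 467721\right) \left(-234665 - 600\right) = \left(\frac{1972595}{9} + 467721\right) \left(-235265\right) = \frac{6182084}{9} \left(-235265\right) = - \frac{1454427992260}{9}$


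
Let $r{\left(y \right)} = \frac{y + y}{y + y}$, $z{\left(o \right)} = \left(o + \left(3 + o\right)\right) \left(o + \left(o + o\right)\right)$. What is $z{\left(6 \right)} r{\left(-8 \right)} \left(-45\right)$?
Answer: $-12150$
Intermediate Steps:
$z{\left(o \right)} = 3 o \left(3 + 2 o\right)$ ($z{\left(o \right)} = \left(3 + 2 o\right) \left(o + 2 o\right) = \left(3 + 2 o\right) 3 o = 3 o \left(3 + 2 o\right)$)
$r{\left(y \right)} = 1$ ($r{\left(y \right)} = \frac{2 y}{2 y} = 2 y \frac{1}{2 y} = 1$)
$z{\left(6 \right)} r{\left(-8 \right)} \left(-45\right) = 3 \cdot 6 \left(3 + 2 \cdot 6\right) 1 \left(-45\right) = 3 \cdot 6 \left(3 + 12\right) 1 \left(-45\right) = 3 \cdot 6 \cdot 15 \cdot 1 \left(-45\right) = 270 \cdot 1 \left(-45\right) = 270 \left(-45\right) = -12150$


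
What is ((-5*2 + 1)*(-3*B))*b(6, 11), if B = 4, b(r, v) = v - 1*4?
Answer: 756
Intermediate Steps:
b(r, v) = -4 + v (b(r, v) = v - 4 = -4 + v)
((-5*2 + 1)*(-3*B))*b(6, 11) = ((-5*2 + 1)*(-3*4))*(-4 + 11) = ((-10 + 1)*(-12))*7 = -9*(-12)*7 = 108*7 = 756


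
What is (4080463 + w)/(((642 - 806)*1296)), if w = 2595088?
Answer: -6675551/212544 ≈ -31.408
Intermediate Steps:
(4080463 + w)/(((642 - 806)*1296)) = (4080463 + 2595088)/(((642 - 806)*1296)) = 6675551/((-164*1296)) = 6675551/(-212544) = 6675551*(-1/212544) = -6675551/212544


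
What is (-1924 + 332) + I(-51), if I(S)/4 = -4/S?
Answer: -81176/51 ≈ -1591.7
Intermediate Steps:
I(S) = -16/S (I(S) = 4*(-4/S) = -16/S)
(-1924 + 332) + I(-51) = (-1924 + 332) - 16/(-51) = -1592 - 16*(-1/51) = -1592 + 16/51 = -81176/51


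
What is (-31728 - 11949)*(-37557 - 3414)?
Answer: 1789490367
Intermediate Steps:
(-31728 - 11949)*(-37557 - 3414) = -43677*(-40971) = 1789490367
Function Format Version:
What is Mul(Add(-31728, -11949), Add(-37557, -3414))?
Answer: 1789490367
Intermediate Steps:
Mul(Add(-31728, -11949), Add(-37557, -3414)) = Mul(-43677, -40971) = 1789490367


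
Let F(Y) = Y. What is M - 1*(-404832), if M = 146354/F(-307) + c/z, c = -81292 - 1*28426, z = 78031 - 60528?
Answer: 2172737452784/5373421 ≈ 4.0435e+5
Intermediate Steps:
z = 17503
c = -109718 (c = -81292 - 28426 = -109718)
M = -2595317488/5373421 (M = 146354/(-307) - 109718/17503 = 146354*(-1/307) - 109718*1/17503 = -146354/307 - 109718/17503 = -2595317488/5373421 ≈ -482.99)
M - 1*(-404832) = -2595317488/5373421 - 1*(-404832) = -2595317488/5373421 + 404832 = 2172737452784/5373421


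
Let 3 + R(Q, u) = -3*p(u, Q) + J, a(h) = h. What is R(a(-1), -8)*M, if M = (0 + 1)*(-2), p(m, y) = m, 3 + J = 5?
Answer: -46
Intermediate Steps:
J = 2 (J = -3 + 5 = 2)
R(Q, u) = -1 - 3*u (R(Q, u) = -3 + (-3*u + 2) = -3 + (2 - 3*u) = -1 - 3*u)
M = -2 (M = 1*(-2) = -2)
R(a(-1), -8)*M = (-1 - 3*(-8))*(-2) = (-1 + 24)*(-2) = 23*(-2) = -46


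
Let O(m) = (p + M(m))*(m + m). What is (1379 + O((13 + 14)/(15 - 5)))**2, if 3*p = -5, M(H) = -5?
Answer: 1803649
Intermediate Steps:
p = -5/3 (p = (1/3)*(-5) = -5/3 ≈ -1.6667)
O(m) = -40*m/3 (O(m) = (-5/3 - 5)*(m + m) = -40*m/3)
(1379 + O((13 + 14)/(15 - 5)))**2 = (1379 - 40*(13 + 14)/(3*(15 - 5)))**2 = (1379 - 360/10)**2 = (1379 - 40/3*27/10)**2 = (1379 - 36)**2 = 1343**2 = 1803649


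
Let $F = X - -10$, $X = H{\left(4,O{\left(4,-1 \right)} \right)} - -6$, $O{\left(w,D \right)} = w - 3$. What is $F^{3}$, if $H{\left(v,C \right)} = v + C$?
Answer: $9261$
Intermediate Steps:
$O{\left(w,D \right)} = -3 + w$
$H{\left(v,C \right)} = C + v$
$X = 11$ ($X = \left(\left(-3 + 4\right) + 4\right) - -6 = \left(1 + 4\right) + 6 = 5 + 6 = 11$)
$F = 21$ ($F = 11 - -10 = 11 + 10 = 21$)
$F^{3} = 21^{3} = 9261$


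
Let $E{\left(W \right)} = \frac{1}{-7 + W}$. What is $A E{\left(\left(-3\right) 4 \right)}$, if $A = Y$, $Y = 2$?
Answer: $- \frac{2}{19} \approx -0.10526$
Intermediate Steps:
$A = 2$
$A E{\left(\left(-3\right) 4 \right)} = \frac{2}{-7 - 12} = \frac{2}{-19} = 2 \left(- \frac{1}{19}\right) = - \frac{2}{19}$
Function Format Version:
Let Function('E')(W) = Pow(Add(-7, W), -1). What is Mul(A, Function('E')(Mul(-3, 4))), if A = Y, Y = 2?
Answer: Rational(-2, 19) ≈ -0.10526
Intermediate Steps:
A = 2
Mul(A, Function('E')(Mul(-3, 4))) = Mul(2, Pow(Add(-7, Mul(-3, 4)), -1)) = Mul(2, Pow(Add(-7, -12), -1)) = Mul(2, Pow(-19, -1)) = Mul(2, Rational(-1, 19)) = Rational(-2, 19)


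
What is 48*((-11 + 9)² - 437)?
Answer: -20784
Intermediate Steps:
48*((-11 + 9)² - 437) = 48*((-2)² - 437) = 48*(4 - 437) = 48*(-433) = -20784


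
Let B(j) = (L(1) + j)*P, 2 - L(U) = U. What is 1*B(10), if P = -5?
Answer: -55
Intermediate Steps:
L(U) = 2 - U
B(j) = -5 - 5*j (B(j) = ((2 - 1*1) + j)*(-5) = ((2 - 1) + j)*(-5) = (1 + j)*(-5) = -5 - 5*j)
1*B(10) = 1*(-5 - 5*10) = 1*(-5 - 50) = 1*(-55) = -55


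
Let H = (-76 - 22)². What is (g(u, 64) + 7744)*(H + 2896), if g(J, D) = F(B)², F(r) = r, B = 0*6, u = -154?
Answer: 96800000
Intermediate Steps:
H = 9604 (H = (-98)² = 9604)
B = 0
g(J, D) = 0 (g(J, D) = 0² = 0)
(g(u, 64) + 7744)*(H + 2896) = (0 + 7744)*(9604 + 2896) = 7744*12500 = 96800000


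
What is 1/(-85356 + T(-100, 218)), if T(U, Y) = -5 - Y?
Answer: -1/85579 ≈ -1.1685e-5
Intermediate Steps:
1/(-85356 + T(-100, 218)) = 1/(-85356 + (-5 - 1*218)) = 1/(-85356 + (-5 - 218)) = 1/(-85356 - 223) = 1/(-85579) = -1/85579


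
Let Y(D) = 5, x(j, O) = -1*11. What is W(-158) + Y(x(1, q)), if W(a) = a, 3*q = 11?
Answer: -153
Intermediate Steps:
q = 11/3 (q = (⅓)*11 = 11/3 ≈ 3.6667)
x(j, O) = -11
W(-158) + Y(x(1, q)) = -158 + 5 = -153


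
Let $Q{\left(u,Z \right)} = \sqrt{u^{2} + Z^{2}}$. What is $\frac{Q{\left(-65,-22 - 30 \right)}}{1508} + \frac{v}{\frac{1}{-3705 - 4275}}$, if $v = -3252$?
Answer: $25950960 + \frac{\sqrt{41}}{116} \approx 2.5951 \cdot 10^{7}$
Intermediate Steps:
$Q{\left(u,Z \right)} = \sqrt{Z^{2} + u^{2}}$
$\frac{Q{\left(-65,-22 - 30 \right)}}{1508} + \frac{v}{\frac{1}{-3705 - 4275}} = \frac{\sqrt{\left(-22 - 30\right)^{2} + \left(-65\right)^{2}}}{1508} - \frac{3252}{\frac{1}{-3705 - 4275}} = \sqrt{\left(-52\right)^{2} + 4225} \cdot \frac{1}{1508} - \frac{3252}{\frac{1}{-7980}} = \sqrt{2704 + 4225} \cdot \frac{1}{1508} - \frac{3252}{- \frac{1}{7980}} = \sqrt{6929} \cdot \frac{1}{1508} - -25950960 = 13 \sqrt{41} \cdot \frac{1}{1508} + 25950960 = \frac{\sqrt{41}}{116} + 25950960 = 25950960 + \frac{\sqrt{41}}{116}$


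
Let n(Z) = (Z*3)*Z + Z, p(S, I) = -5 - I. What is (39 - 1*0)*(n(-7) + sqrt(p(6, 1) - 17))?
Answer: 5460 + 39*I*sqrt(23) ≈ 5460.0 + 187.04*I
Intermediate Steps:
n(Z) = Z + 3*Z**2 (n(Z) = (3*Z)*Z + Z = 3*Z**2 + Z = Z + 3*Z**2)
(39 - 1*0)*(n(-7) + sqrt(p(6, 1) - 17)) = (39 - 1*0)*(-7*(1 + 3*(-7)) + sqrt((-5 - 1*1) - 17)) = (39 + 0)*(-7*(1 - 21) + sqrt((-5 - 1) - 17)) = 39*(-7*(-20) + sqrt(-6 - 17)) = 39*(140 + sqrt(-23)) = 39*(140 + I*sqrt(23)) = 5460 + 39*I*sqrt(23)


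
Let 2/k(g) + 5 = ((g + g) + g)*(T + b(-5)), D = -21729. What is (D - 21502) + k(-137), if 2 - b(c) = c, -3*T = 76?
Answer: -162764714/3765 ≈ -43231.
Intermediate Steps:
T = -76/3 (T = -⅓*76 = -76/3 ≈ -25.333)
b(c) = 2 - c
k(g) = 2/(-5 - 55*g) (k(g) = 2/(-5 + ((g + g) + g)*(-76/3 + (2 - 1*(-5)))) = 2/(-5 + (2*g + g)*(-76/3 + (2 + 5))) = 2/(-5 + (3*g)*(-76/3 + 7)) = 2/(-5 + (3*g)*(-55/3)) = 2/(-5 - 55*g))
(D - 21502) + k(-137) = (-21729 - 21502) - 2/(5 + 55*(-137)) = -43231 - 2/(5 - 7535) = -43231 - 2/(-7530) = -43231 - 2*(-1/7530) = -43231 + 1/3765 = -162764714/3765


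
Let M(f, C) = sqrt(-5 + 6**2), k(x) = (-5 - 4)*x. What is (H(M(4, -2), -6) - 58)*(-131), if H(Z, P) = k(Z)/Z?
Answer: 8777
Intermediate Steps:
k(x) = -9*x
M(f, C) = sqrt(31) (M(f, C) = sqrt(-5 + 36) = sqrt(31))
H(Z, P) = -9 (H(Z, P) = (-9*Z)/Z = -9)
(H(M(4, -2), -6) - 58)*(-131) = (-9 - 58)*(-131) = -67*(-131) = 8777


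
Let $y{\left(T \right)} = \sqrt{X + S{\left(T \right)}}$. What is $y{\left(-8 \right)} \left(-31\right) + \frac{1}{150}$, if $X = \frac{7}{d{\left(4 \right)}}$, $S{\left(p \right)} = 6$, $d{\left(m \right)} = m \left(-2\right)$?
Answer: $\frac{1}{150} - \frac{31 \sqrt{82}}{4} \approx -70.173$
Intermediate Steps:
$d{\left(m \right)} = - 2 m$
$X = - \frac{7}{8}$ ($X = \frac{7}{\left(-2\right) 4} = \frac{7}{-8} = 7 \left(- \frac{1}{8}\right) = - \frac{7}{8} \approx -0.875$)
$y{\left(T \right)} = \frac{\sqrt{82}}{4}$ ($y{\left(T \right)} = \sqrt{- \frac{7}{8} + 6} = \sqrt{\frac{41}{8}} = \frac{\sqrt{82}}{4}$)
$y{\left(-8 \right)} \left(-31\right) + \frac{1}{150} = \frac{\sqrt{82}}{4} \left(-31\right) + \frac{1}{150} = - \frac{31 \sqrt{82}}{4} + \frac{1}{150} = \frac{1}{150} - \frac{31 \sqrt{82}}{4}$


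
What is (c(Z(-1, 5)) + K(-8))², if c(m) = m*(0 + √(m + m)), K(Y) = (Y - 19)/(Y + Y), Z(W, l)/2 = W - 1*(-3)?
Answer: 33497/256 + 27*√2 ≈ 169.03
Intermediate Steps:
Z(W, l) = 6 + 2*W (Z(W, l) = 2*(W - 1*(-3)) = 2*(W + 3) = 2*(3 + W) = 6 + 2*W)
K(Y) = (-19 + Y)/(2*Y) (K(Y) = (-19 + Y)/((2*Y)) = (-19 + Y)*(1/(2*Y)) = (-19 + Y)/(2*Y))
c(m) = √2*m^(3/2) (c(m) = m*(0 + √(2*m)) = m*(0 + √2*√m) = m*(√2*√m) = √2*m^(3/2))
(c(Z(-1, 5)) + K(-8))² = (√2*(6 + 2*(-1))^(3/2) + (½)*(-19 - 8)/(-8))² = (√2*(6 - 2)^(3/2) + (½)*(-⅛)*(-27))² = (√2*4^(3/2) + 27/16)² = (√2*8 + 27/16)² = (8*√2 + 27/16)² = (27/16 + 8*√2)²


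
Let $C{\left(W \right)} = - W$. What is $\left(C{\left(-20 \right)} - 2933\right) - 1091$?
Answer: $-4004$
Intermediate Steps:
$\left(C{\left(-20 \right)} - 2933\right) - 1091 = \left(\left(-1\right) \left(-20\right) - 2933\right) - 1091 = \left(20 - 2933\right) - 1091 = -2913 - 1091 = -4004$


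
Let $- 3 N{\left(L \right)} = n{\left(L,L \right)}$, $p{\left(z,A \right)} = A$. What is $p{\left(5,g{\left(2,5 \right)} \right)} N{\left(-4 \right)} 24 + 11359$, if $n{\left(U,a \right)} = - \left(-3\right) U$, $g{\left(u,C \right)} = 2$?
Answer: $11551$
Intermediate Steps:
$n{\left(U,a \right)} = 3 U$
$N{\left(L \right)} = - L$ ($N{\left(L \right)} = - \frac{3 L}{3} = - L$)
$p{\left(5,g{\left(2,5 \right)} \right)} N{\left(-4 \right)} 24 + 11359 = 2 \left(\left(-1\right) \left(-4\right)\right) 24 + 11359 = 2 \cdot 4 \cdot 24 + 11359 = 8 \cdot 24 + 11359 = 192 + 11359 = 11551$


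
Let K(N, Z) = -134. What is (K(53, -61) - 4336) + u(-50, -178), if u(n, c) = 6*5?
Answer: -4440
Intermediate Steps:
u(n, c) = 30
(K(53, -61) - 4336) + u(-50, -178) = (-134 - 4336) + 30 = -4470 + 30 = -4440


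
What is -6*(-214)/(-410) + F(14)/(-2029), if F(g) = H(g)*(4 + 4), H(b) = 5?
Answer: -1310818/415945 ≈ -3.1514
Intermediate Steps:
F(g) = 40 (F(g) = 5*(4 + 4) = 5*8 = 40)
-6*(-214)/(-410) + F(14)/(-2029) = -6*(-214)/(-410) + 40/(-2029) = 1284*(-1/410) + 40*(-1/2029) = -642/205 - 40/2029 = -1310818/415945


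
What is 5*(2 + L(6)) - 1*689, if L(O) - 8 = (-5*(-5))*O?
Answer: 111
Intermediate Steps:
L(O) = 8 + 25*O (L(O) = 8 + (-5*(-5))*O = 8 + 25*O)
5*(2 + L(6)) - 1*689 = 5*(2 + (8 + 25*6)) - 1*689 = 5*(2 + (8 + 150)) - 689 = 5*(2 + 158) - 689 = 5*160 - 689 = 800 - 689 = 111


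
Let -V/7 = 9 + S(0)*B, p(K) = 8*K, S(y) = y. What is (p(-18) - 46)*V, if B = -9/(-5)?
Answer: 11970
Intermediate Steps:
B = 9/5 (B = -9*(-1/5) = 9/5 ≈ 1.8000)
V = -63 (V = -7*(9 + 0*(9/5)) = -7*(9 + 0) = -7*9 = -63)
(p(-18) - 46)*V = (8*(-18) - 46)*(-63) = (-144 - 46)*(-63) = -190*(-63) = 11970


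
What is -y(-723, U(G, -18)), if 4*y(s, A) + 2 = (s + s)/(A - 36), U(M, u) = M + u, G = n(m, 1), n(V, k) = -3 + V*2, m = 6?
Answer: -113/15 ≈ -7.5333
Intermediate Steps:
n(V, k) = -3 + 2*V
G = 9 (G = -3 + 2*6 = -3 + 12 = 9)
y(s, A) = -1/2 + s/(2*(-36 + A)) (y(s, A) = -1/2 + ((s + s)/(A - 36))/4 = -1/2 + ((2*s)/(-36 + A))/4 = -1/2 + (2*s/(-36 + A))/4 = -1/2 + s/(2*(-36 + A)))
-y(-723, U(G, -18)) = -(36 - 723 - (9 - 18))/(2*(-36 + (9 - 18))) = -(36 - 723 - 1*(-9))/(2*(-36 - 9)) = -(36 - 723 + 9)/(2*(-45)) = -(-1)*(-678)/(2*45) = -1*113/15 = -113/15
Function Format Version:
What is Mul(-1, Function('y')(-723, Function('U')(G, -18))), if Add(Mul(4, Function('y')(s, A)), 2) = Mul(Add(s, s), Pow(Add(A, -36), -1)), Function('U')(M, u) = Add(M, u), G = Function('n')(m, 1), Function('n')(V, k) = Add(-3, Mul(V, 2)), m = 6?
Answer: Rational(-113, 15) ≈ -7.5333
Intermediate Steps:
Function('n')(V, k) = Add(-3, Mul(2, V))
G = 9 (G = Add(-3, Mul(2, 6)) = Add(-3, 12) = 9)
Function('y')(s, A) = Add(Rational(-1, 2), Mul(Rational(1, 2), s, Pow(Add(-36, A), -1))) (Function('y')(s, A) = Add(Rational(-1, 2), Mul(Rational(1, 4), Mul(Add(s, s), Pow(Add(A, -36), -1)))) = Add(Rational(-1, 2), Mul(Rational(1, 4), Mul(Mul(2, s), Pow(Add(-36, A), -1)))) = Add(Rational(-1, 2), Mul(Rational(1, 4), Mul(2, s, Pow(Add(-36, A), -1)))) = Add(Rational(-1, 2), Mul(Rational(1, 2), s, Pow(Add(-36, A), -1))))
Mul(-1, Function('y')(-723, Function('U')(G, -18))) = Mul(-1, Mul(Rational(1, 2), Pow(Add(-36, Add(9, -18)), -1), Add(36, -723, Mul(-1, Add(9, -18))))) = Mul(-1, Mul(Rational(1, 2), Pow(Add(-36, -9), -1), Add(36, -723, Mul(-1, -9)))) = Mul(-1, Mul(Rational(1, 2), Pow(-45, -1), Add(36, -723, 9))) = Mul(-1, Mul(Rational(1, 2), Rational(-1, 45), -678)) = Mul(-1, Rational(113, 15)) = Rational(-113, 15)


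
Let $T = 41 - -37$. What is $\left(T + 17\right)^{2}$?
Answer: $9025$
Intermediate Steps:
$T = 78$ ($T = 41 + 37 = 78$)
$\left(T + 17\right)^{2} = \left(78 + 17\right)^{2} = 95^{2} = 9025$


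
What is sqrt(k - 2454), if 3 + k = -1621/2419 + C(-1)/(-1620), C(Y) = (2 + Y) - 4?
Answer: I*sqrt(116487685492185)/217710 ≈ 49.575*I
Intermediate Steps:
C(Y) = -2 + Y
k = -4791701/1306260 (k = -3 + (-1621/2419 + (-2 - 1)/(-1620)) = -3 + (-1621*1/2419 - 3*(-1/1620)) = -3 + (-1621/2419 + 1/540) = -3 - 872921/1306260 = -4791701/1306260 ≈ -3.6683)
sqrt(k - 2454) = sqrt(-4791701/1306260 - 2454) = sqrt(-3210353741/1306260) = I*sqrt(116487685492185)/217710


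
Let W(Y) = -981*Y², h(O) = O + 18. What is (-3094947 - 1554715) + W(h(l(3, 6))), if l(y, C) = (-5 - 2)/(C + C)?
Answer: -79155821/16 ≈ -4.9472e+6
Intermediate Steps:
l(y, C) = -7/(2*C) (l(y, C) = -7*1/(2*C) = -7/(2*C))
h(O) = 18 + O
(-3094947 - 1554715) + W(h(l(3, 6))) = (-3094947 - 1554715) - 981*(18 - 7/2/6)² = -4649662 - 981*(18 - 7/2*⅙)² = -4649662 - 981*(18 - 7/12)² = -4649662 - 981*(209/12)² = -4649662 - 981*43681/144 = -4649662 - 4761229/16 = -79155821/16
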